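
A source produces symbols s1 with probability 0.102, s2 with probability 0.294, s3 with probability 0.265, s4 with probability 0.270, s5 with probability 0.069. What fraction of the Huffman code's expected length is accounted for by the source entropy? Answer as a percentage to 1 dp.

Entropy H = −Σ p log₂ p ≈ 2.1391 bits.
Huffman merges: 69/1000+51/500→171/1000; 171/1000+53/200→109/250; 27/100+147/500→141/250; 109/250+141/250→1. L = 2171/1000 ≈ 2.1710.
Efficiency = H/L = 2.1391/2.1710 = 98.5%.

98.5%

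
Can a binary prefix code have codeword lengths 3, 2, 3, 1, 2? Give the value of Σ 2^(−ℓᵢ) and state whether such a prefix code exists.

With common denominator 2^3 = 8: Σ 2^(−ℓᵢ) = 1/8 + 2/8 + 1/8 + 4/8 + 2/8 = 10/8 = 1.25.
Kraft's inequality requires Σ ≤ 1; here Σ = 1.25 > 1, so no such prefix code exists.

1.25; no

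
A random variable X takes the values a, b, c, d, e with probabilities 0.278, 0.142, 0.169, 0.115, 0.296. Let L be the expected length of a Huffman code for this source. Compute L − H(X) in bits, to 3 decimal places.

0.032 bits

Entropy H = −Σ p log₂ p ≈ 2.2255 bits.
Huffman merges: 23/200+71/500→257/1000; 169/1000+257/1000→213/500; 139/500+37/125→287/500; 213/500+287/500→1. L = 2257/1000 ≈ 2.2570.
L − H = 2.2570 − 2.2255 = 0.032 bits.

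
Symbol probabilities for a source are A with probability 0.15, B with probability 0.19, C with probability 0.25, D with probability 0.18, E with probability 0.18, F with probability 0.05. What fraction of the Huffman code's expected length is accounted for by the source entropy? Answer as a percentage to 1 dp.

96.6%

Entropy H = −Σ p log₂ p ≈ 2.4725 bits.
Huffman merges: 1/20+3/20→1/5; 9/50+9/50→9/25; 19/100+1/5→39/100; 1/4+9/25→61/100; 39/100+61/100→1. L = 64/25 ≈ 2.5600.
Efficiency = H/L = 2.4725/2.5600 = 96.6%.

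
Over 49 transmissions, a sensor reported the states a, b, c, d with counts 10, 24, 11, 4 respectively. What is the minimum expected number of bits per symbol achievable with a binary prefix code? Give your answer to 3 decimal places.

Probabilities are the counts divided by 49.
Repeatedly combine the two least-probable nodes; the expected code length is the sum of the merged weights.
merge 4/49 + 10/49 → 2/7
merge 11/49 + 2/7 → 25/49
merge 24/49 + 25/49 → 1
L = 2/7 + 25/49 + 1 = 88/49 ≈ 1.796 bits/symbol.

1.796 bits/symbol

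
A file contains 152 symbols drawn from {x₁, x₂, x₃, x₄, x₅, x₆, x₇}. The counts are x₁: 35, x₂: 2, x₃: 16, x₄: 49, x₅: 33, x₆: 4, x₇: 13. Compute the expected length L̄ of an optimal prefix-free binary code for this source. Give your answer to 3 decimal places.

2.395 bits/symbol

Probabilities are the counts divided by 152.
Repeatedly combine the two least-probable nodes; the expected code length is the sum of the merged weights.
merge 1/76 + 1/38 → 3/76
merge 3/76 + 13/152 → 1/8
merge 2/19 + 1/8 → 35/152
merge 33/152 + 35/152 → 17/38
merge 35/152 + 49/152 → 21/38
merge 17/38 + 21/38 → 1
L = 3/76 + 1/8 + 35/152 + 17/38 + 21/38 + 1 = 91/38 ≈ 2.395 bits/symbol.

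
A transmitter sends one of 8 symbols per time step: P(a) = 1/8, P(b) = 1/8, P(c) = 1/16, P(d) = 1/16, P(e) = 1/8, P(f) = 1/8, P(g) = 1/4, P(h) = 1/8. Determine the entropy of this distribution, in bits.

2.875 bits

Each probability is a power of 1/2, so log₂(1/p) is an integer.
H = Σ p·log₂(1/p) = 1/8·3 + 1/8·3 + 1/16·4 + 1/16·4 + 1/8·3 + 1/8·3 + 1/4·2 + 1/8·3 = 2.875 bits.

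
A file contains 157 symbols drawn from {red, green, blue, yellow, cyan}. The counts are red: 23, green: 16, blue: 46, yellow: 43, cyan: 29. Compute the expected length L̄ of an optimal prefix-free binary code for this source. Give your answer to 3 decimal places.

2.248 bits/symbol

Probabilities are the counts divided by 157.
Repeatedly combine the two least-probable nodes; the expected code length is the sum of the merged weights.
merge 16/157 + 23/157 → 39/157
merge 29/157 + 39/157 → 68/157
merge 43/157 + 46/157 → 89/157
merge 68/157 + 89/157 → 1
L = 39/157 + 68/157 + 89/157 + 1 = 353/157 ≈ 2.248 bits/symbol.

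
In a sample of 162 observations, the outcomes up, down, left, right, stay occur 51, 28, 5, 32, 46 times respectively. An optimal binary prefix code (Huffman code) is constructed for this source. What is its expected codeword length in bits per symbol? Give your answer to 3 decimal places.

2.204 bits/symbol

Probabilities are the counts divided by 162.
Repeatedly combine the two least-probable nodes; the expected code length is the sum of the merged weights.
merge 5/162 + 14/81 → 11/54
merge 16/81 + 11/54 → 65/162
merge 23/81 + 17/54 → 97/162
merge 65/162 + 97/162 → 1
L = 11/54 + 65/162 + 97/162 + 1 = 119/54 ≈ 2.204 bits/symbol.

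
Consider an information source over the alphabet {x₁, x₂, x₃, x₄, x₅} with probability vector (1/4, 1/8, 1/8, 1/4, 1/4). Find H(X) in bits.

2.25 bits

Each probability is a power of 1/2, so log₂(1/p) is an integer.
H = Σ p·log₂(1/p) = 1/4·2 + 1/8·3 + 1/8·3 + 1/4·2 + 1/4·2 = 2.25 bits.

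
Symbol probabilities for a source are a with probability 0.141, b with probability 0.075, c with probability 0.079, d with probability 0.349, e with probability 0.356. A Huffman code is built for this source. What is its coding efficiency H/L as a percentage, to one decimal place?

Entropy H = −Σ p log₂ p ≈ 2.0286 bits.
Huffman merges: 3/40+79/1000→77/500; 141/1000+77/500→59/200; 59/200+349/1000→161/250; 89/250+161/250→1. L = 2093/1000 ≈ 2.0930.
Efficiency = H/L = 2.0286/2.0930 = 96.9%.

96.9%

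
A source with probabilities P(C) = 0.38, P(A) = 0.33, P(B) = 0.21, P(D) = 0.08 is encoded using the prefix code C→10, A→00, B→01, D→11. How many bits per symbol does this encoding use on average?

L̄ = Σ pᵢ·ℓᵢ = 0.38·2 + 0.33·2 + 0.21·2 + 0.08·2 = 2 bits/symbol.

2 bits/symbol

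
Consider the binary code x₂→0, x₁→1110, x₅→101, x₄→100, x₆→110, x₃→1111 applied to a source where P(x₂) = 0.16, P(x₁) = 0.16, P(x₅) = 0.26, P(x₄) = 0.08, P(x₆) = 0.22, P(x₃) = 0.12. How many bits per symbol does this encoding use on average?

2.96 bits/symbol

L̄ = Σ pᵢ·ℓᵢ = 0.16·1 + 0.16·4 + 0.26·3 + 0.08·3 + 0.22·3 + 0.12·4 = 2.96 bits/symbol.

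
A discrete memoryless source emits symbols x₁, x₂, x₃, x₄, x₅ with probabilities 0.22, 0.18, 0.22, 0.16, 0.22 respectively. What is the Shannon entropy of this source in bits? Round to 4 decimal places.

H = −Σ pᵢ log₂ pᵢ.
−0.22·log₂(0.22) = 0.4806
−0.18·log₂(0.18) = 0.4453
−0.22·log₂(0.22) = 0.4806
−0.16·log₂(0.16) = 0.4230
−0.22·log₂(0.22) = 0.4806
Sum ≈ 2.3100 → 2.3100 bits.

2.3100 bits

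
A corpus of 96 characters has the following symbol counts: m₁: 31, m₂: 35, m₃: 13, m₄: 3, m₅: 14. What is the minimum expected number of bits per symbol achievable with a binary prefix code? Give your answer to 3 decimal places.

Probabilities are the counts divided by 96.
Repeatedly combine the two least-probable nodes; the expected code length is the sum of the merged weights.
merge 1/32 + 13/96 → 1/6
merge 7/48 + 1/6 → 5/16
merge 5/16 + 31/96 → 61/96
merge 35/96 + 61/96 → 1
L = 1/6 + 5/16 + 61/96 + 1 = 203/96 ≈ 2.115 bits/symbol.

2.115 bits/symbol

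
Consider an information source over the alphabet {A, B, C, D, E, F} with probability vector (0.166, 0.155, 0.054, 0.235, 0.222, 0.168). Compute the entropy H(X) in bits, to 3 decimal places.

H = −Σ pᵢ log₂ pᵢ.
−0.166·log₂(0.166) = 0.4301
−0.155·log₂(0.155) = 0.4169
−0.054·log₂(0.054) = 0.2274
−0.235·log₂(0.235) = 0.4910
−0.222·log₂(0.222) = 0.4820
−0.168·log₂(0.168) = 0.4323
Sum ≈ 2.4797 → 2.480 bits.

2.480 bits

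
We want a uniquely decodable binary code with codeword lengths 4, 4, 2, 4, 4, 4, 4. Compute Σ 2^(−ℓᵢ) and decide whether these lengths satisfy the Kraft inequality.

0.625; yes

With common denominator 2^4 = 16: Σ 2^(−ℓᵢ) = 1/16 + 1/16 + 4/16 + 1/16 + 1/16 + 1/16 + 1/16 = 10/16 = 0.625.
Kraft's inequality requires Σ ≤ 1; here Σ = 0.625 ≤ 1, so such a prefix code exists.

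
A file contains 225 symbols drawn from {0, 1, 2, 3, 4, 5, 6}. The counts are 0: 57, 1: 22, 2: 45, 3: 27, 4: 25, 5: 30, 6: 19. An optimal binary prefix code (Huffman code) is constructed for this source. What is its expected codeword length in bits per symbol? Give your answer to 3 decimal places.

2.729 bits/symbol

Probabilities are the counts divided by 225.
Repeatedly combine the two least-probable nodes; the expected code length is the sum of the merged weights.
merge 19/225 + 22/225 → 41/225
merge 1/9 + 3/25 → 52/225
merge 2/15 + 41/225 → 71/225
merge 1/5 + 52/225 → 97/225
merge 19/75 + 71/225 → 128/225
merge 97/225 + 128/225 → 1
L = 41/225 + 52/225 + 71/225 + 97/225 + 128/225 + 1 = 614/225 ≈ 2.729 bits/symbol.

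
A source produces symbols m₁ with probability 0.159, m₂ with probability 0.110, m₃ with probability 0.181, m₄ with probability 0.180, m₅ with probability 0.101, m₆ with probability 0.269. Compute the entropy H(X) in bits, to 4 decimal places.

2.5074 bits

H = −Σ pᵢ log₂ pᵢ.
−0.159·log₂(0.159) = 0.4218
−0.110·log₂(0.110) = 0.3503
−0.181·log₂(0.181) = 0.4463
−0.180·log₂(0.180) = 0.4453
−0.101·log₂(0.101) = 0.3341
−0.269·log₂(0.269) = 0.5096
Sum ≈ 2.5074 → 2.5074 bits.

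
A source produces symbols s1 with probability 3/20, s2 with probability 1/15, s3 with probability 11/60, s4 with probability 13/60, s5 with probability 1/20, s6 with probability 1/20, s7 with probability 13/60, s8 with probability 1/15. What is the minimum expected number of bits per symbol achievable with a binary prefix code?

Repeatedly combine the two least-probable nodes; the expected code length is the sum of the merged weights.
merge 1/20 + 1/20 → 1/10
merge 1/15 + 1/15 → 2/15
merge 1/10 + 2/15 → 7/30
merge 3/20 + 11/60 → 1/3
merge 13/60 + 13/60 → 13/30
merge 7/30 + 1/3 → 17/30
merge 13/30 + 17/30 → 1
L = 1/10 + 2/15 + 7/30 + 1/3 + 13/30 + 17/30 + 1 = 14/5 = 2.8 bits/symbol.

2.8 bits/symbol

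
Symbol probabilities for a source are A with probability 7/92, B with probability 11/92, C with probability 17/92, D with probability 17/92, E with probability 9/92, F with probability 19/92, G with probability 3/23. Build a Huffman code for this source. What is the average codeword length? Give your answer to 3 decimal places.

2.783 bits/symbol

Repeatedly combine the two least-probable nodes; the expected code length is the sum of the merged weights.
merge 7/92 + 9/92 → 4/23
merge 11/92 + 3/23 → 1/4
merge 4/23 + 17/92 → 33/92
merge 17/92 + 19/92 → 9/23
merge 1/4 + 33/92 → 14/23
merge 9/23 + 14/23 → 1
L = 4/23 + 1/4 + 33/92 + 9/23 + 14/23 + 1 = 64/23 ≈ 2.783 bits/symbol.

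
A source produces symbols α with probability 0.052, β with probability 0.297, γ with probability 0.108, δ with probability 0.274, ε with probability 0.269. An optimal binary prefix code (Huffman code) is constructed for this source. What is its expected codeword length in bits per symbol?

2.16 bits/symbol

Repeatedly combine the two least-probable nodes; the expected code length is the sum of the merged weights.
merge 13/250 + 27/250 → 4/25
merge 4/25 + 269/1000 → 429/1000
merge 137/500 + 297/1000 → 571/1000
merge 429/1000 + 571/1000 → 1
L = 4/25 + 429/1000 + 571/1000 + 1 = 54/25 = 2.16 bits/symbol.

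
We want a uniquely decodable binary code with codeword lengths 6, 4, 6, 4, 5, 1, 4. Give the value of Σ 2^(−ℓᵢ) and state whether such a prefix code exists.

0.75; yes

With common denominator 2^6 = 64: Σ 2^(−ℓᵢ) = 1/64 + 4/64 + 1/64 + 4/64 + 2/64 + 32/64 + 4/64 = 48/64 = 0.75.
Kraft's inequality requires Σ ≤ 1; here Σ = 0.75 ≤ 1, so such a prefix code exists.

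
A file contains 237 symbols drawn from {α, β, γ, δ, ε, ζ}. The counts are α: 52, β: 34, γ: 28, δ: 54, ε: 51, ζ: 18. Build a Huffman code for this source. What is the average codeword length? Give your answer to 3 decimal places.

Probabilities are the counts divided by 237.
Repeatedly combine the two least-probable nodes; the expected code length is the sum of the merged weights.
merge 6/79 + 28/237 → 46/237
merge 34/237 + 46/237 → 80/237
merge 17/79 + 52/237 → 103/237
merge 18/79 + 80/237 → 134/237
merge 103/237 + 134/237 → 1
L = 46/237 + 80/237 + 103/237 + 134/237 + 1 = 200/79 ≈ 2.532 bits/symbol.

2.532 bits/symbol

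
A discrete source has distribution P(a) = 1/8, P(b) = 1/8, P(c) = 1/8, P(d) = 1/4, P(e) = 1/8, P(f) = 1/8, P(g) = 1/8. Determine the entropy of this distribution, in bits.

Each probability is a power of 1/2, so log₂(1/p) is an integer.
H = Σ p·log₂(1/p) = 1/8·3 + 1/8·3 + 1/8·3 + 1/4·2 + 1/8·3 + 1/8·3 + 1/8·3 = 2.75 bits.

2.75 bits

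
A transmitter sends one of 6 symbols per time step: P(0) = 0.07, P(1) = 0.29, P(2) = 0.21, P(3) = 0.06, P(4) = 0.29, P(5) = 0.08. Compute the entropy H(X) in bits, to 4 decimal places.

H = −Σ pᵢ log₂ pᵢ.
−0.07·log₂(0.07) = 0.2686
−0.29·log₂(0.29) = 0.5179
−0.21·log₂(0.21) = 0.4728
−0.06·log₂(0.06) = 0.2435
−0.29·log₂(0.29) = 0.5179
−0.08·log₂(0.08) = 0.2915
Sum ≈ 2.3122 → 2.3122 bits.

2.3122 bits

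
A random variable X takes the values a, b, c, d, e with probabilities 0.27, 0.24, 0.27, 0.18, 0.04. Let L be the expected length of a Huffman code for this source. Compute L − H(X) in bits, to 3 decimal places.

Entropy H = −Σ p log₂ p ≈ 2.1452 bits.
Huffman merges: 1/25+9/50→11/50; 11/50+6/25→23/50; 27/100+27/100→27/50; 23/50+27/50→1. L = 111/50 ≈ 2.2200.
L − H = 2.2200 − 2.1452 = 0.075 bits.

0.075 bits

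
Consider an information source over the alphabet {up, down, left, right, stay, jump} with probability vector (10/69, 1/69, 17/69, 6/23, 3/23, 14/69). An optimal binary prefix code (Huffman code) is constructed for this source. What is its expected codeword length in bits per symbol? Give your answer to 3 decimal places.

2.435 bits/symbol

Repeatedly combine the two least-probable nodes; the expected code length is the sum of the merged weights.
merge 1/69 + 3/23 → 10/69
merge 10/69 + 10/69 → 20/69
merge 14/69 + 17/69 → 31/69
merge 6/23 + 20/69 → 38/69
merge 31/69 + 38/69 → 1
L = 10/69 + 20/69 + 31/69 + 38/69 + 1 = 56/23 ≈ 2.435 bits/symbol.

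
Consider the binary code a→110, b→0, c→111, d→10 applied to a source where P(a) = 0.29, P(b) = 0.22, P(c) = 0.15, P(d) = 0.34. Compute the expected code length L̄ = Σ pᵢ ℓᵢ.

2.22 bits/symbol

L̄ = Σ pᵢ·ℓᵢ = 0.29·3 + 0.22·1 + 0.15·3 + 0.34·2 = 2.22 bits/symbol.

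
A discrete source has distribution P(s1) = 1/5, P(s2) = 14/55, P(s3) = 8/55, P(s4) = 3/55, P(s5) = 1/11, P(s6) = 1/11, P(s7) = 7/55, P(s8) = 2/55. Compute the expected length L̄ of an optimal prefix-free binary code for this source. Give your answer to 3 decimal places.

2.818 bits/symbol

Repeatedly combine the two least-probable nodes; the expected code length is the sum of the merged weights.
merge 2/55 + 3/55 → 1/11
merge 1/11 + 1/11 → 2/11
merge 1/11 + 7/55 → 12/55
merge 8/55 + 2/11 → 18/55
merge 1/5 + 12/55 → 23/55
merge 14/55 + 18/55 → 32/55
merge 23/55 + 32/55 → 1
L = 1/11 + 2/11 + 12/55 + 18/55 + 23/55 + 32/55 + 1 = 31/11 ≈ 2.818 bits/symbol.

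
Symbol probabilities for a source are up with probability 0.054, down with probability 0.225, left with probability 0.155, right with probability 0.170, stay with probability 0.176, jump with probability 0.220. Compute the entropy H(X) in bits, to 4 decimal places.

2.4848 bits

H = −Σ pᵢ log₂ pᵢ.
−0.054·log₂(0.054) = 0.2274
−0.225·log₂(0.225) = 0.4842
−0.155·log₂(0.155) = 0.4169
−0.170·log₂(0.170) = 0.4346
−0.176·log₂(0.176) = 0.4411
−0.220·log₂(0.220) = 0.4806
Sum ≈ 2.4848 → 2.4848 bits.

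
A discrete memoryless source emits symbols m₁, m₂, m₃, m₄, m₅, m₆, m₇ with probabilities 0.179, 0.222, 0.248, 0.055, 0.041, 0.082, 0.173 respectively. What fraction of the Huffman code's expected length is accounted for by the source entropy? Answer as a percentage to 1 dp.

98.2%

Entropy H = −Σ p log₂ p ≈ 2.5780 bits.
Huffman merges: 41/1000+11/200→12/125; 41/500+12/125→89/500; 173/1000+89/500→351/1000; 179/1000+111/500→401/1000; 31/125+351/1000→599/1000; 401/1000+599/1000→1. L = 21/8 ≈ 2.6250.
Efficiency = H/L = 2.5780/2.6250 = 98.2%.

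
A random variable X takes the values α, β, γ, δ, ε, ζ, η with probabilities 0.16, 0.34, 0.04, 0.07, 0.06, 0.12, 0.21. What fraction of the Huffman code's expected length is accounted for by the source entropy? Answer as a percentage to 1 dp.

97.6%

Entropy H = −Σ p log₂ p ≈ 2.4899 bits.
Huffman merges: 1/25+3/50→1/10; 7/100+1/10→17/100; 3/25+4/25→7/25; 17/100+21/100→19/50; 7/25+17/50→31/50; 19/50+31/50→1. L = 51/20 ≈ 2.5500.
Efficiency = H/L = 2.4899/2.5500 = 97.6%.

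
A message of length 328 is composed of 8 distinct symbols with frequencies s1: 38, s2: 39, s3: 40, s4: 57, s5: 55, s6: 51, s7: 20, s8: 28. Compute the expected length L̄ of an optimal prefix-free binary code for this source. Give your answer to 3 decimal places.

2.973 bits/symbol

Probabilities are the counts divided by 328.
Repeatedly combine the two least-probable nodes; the expected code length is the sum of the merged weights.
merge 5/82 + 7/82 → 6/41
merge 19/164 + 39/328 → 77/328
merge 5/41 + 6/41 → 11/41
merge 51/328 + 55/328 → 53/164
merge 57/328 + 77/328 → 67/164
merge 11/41 + 53/164 → 97/164
merge 67/164 + 97/164 → 1
L = 6/41 + 77/328 + 11/41 + 53/164 + 67/164 + 97/164 + 1 = 975/328 ≈ 2.973 bits/symbol.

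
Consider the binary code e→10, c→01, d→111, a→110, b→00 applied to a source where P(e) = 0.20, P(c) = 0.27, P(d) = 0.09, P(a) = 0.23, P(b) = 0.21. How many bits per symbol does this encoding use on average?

L̄ = Σ pᵢ·ℓᵢ = 0.20·2 + 0.27·2 + 0.09·3 + 0.23·3 + 0.21·2 = 2.32 bits/symbol.

2.32 bits/symbol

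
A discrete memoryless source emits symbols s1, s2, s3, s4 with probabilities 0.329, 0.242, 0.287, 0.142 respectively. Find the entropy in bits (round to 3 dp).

1.940 bits

H = −Σ pᵢ log₂ pᵢ.
−0.329·log₂(0.329) = 0.5277
−0.242·log₂(0.242) = 0.4954
−0.287·log₂(0.287) = 0.5169
−0.142·log₂(0.142) = 0.3999
Sum ≈ 1.9397 → 1.940 bits.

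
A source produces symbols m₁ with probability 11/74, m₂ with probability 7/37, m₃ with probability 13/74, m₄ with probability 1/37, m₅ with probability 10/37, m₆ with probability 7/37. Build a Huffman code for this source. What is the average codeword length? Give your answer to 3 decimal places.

2.527 bits/symbol

Repeatedly combine the two least-probable nodes; the expected code length is the sum of the merged weights.
merge 1/37 + 11/74 → 13/74
merge 13/74 + 13/74 → 13/37
merge 7/37 + 7/37 → 14/37
merge 10/37 + 13/37 → 23/37
merge 14/37 + 23/37 → 1
L = 13/74 + 13/37 + 14/37 + 23/37 + 1 = 187/74 ≈ 2.527 bits/symbol.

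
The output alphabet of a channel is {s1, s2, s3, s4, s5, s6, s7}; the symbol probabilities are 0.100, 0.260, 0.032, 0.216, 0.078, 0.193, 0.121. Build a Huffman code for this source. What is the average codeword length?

Repeatedly combine the two least-probable nodes; the expected code length is the sum of the merged weights.
merge 4/125 + 39/500 → 11/100
merge 1/10 + 11/100 → 21/100
merge 121/1000 + 193/1000 → 157/500
merge 21/100 + 27/125 → 213/500
merge 13/50 + 157/500 → 287/500
merge 213/500 + 287/500 → 1
L = 11/100 + 21/100 + 157/500 + 213/500 + 287/500 + 1 = 1317/500 = 2.634 bits/symbol.

2.634 bits/symbol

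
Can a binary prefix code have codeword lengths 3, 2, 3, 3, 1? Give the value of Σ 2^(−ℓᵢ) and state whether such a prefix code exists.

1.125; no

With common denominator 2^3 = 8: Σ 2^(−ℓᵢ) = 1/8 + 2/8 + 1/8 + 1/8 + 4/8 = 9/8 = 1.125.
Kraft's inequality requires Σ ≤ 1; here Σ = 1.125 > 1, so no such prefix code exists.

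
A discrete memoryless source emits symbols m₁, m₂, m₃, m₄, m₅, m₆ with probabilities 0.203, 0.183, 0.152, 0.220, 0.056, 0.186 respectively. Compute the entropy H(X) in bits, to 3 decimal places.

H = −Σ pᵢ log₂ pᵢ.
−0.203·log₂(0.203) = 0.4670
−0.183·log₂(0.183) = 0.4484
−0.152·log₂(0.152) = 0.4131
−0.220·log₂(0.220) = 0.4806
−0.056·log₂(0.056) = 0.2329
−0.186·log₂(0.186) = 0.4514
Sum ≈ 2.4933 → 2.493 bits.

2.493 bits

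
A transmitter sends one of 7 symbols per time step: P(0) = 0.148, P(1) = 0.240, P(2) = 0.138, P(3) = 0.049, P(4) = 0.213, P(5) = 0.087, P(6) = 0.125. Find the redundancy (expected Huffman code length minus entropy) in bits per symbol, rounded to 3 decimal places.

0.017 bits

Entropy H = −Σ p log₂ p ≈ 2.6663 bits.
Huffman merges: 49/1000+87/1000→17/125; 1/8+17/125→261/1000; 69/500+37/250→143/500; 213/1000+6/25→453/1000; 261/1000+143/500→547/1000; 453/1000+547/1000→1. L = 2683/1000 ≈ 2.6830.
L − H = 2.6830 − 2.6663 = 0.017 bits.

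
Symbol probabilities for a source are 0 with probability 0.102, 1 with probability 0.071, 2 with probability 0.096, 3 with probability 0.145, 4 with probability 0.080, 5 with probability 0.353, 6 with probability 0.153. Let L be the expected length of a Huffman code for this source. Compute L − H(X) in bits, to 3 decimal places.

0.071 bits

Entropy H = −Σ p log₂ p ≈ 2.5716 bits.
Huffman merges: 71/1000+2/25→151/1000; 12/125+51/500→99/500; 29/200+151/1000→37/125; 153/1000+99/500→351/1000; 37/125+351/1000→647/1000; 353/1000+647/1000→1. L = 2643/1000 ≈ 2.6430.
L − H = 2.6430 − 2.5716 = 0.071 bits.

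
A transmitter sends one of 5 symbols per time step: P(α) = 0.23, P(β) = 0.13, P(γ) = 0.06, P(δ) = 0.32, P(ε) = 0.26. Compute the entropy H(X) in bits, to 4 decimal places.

2.1452 bits

H = −Σ pᵢ log₂ pᵢ.
−0.23·log₂(0.23) = 0.4877
−0.13·log₂(0.13) = 0.3826
−0.06·log₂(0.06) = 0.2435
−0.32·log₂(0.32) = 0.5260
−0.26·log₂(0.26) = 0.5053
Sum ≈ 2.1452 → 2.1452 bits.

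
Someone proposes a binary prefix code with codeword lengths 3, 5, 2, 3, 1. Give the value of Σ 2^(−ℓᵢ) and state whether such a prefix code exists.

1.03125; no

With common denominator 2^5 = 32: Σ 2^(−ℓᵢ) = 4/32 + 1/32 + 8/32 + 4/32 + 16/32 = 33/32 = 1.03125.
Kraft's inequality requires Σ ≤ 1; here Σ = 1.03125 > 1, so no such prefix code exists.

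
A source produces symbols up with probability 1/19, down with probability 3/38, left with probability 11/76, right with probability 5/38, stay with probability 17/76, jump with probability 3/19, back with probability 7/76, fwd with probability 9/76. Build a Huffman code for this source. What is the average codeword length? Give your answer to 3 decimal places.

Repeatedly combine the two least-probable nodes; the expected code length is the sum of the merged weights.
merge 1/19 + 3/38 → 5/38
merge 7/76 + 9/76 → 4/19
merge 5/38 + 5/38 → 5/19
merge 11/76 + 3/19 → 23/76
merge 4/19 + 17/76 → 33/76
merge 5/19 + 23/76 → 43/76
merge 33/76 + 43/76 → 1
L = 5/38 + 4/19 + 5/19 + 23/76 + 33/76 + 43/76 + 1 = 221/76 ≈ 2.908 bits/symbol.

2.908 bits/symbol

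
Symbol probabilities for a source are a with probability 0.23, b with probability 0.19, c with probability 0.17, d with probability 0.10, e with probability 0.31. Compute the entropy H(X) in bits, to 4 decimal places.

2.2335 bits

H = −Σ pᵢ log₂ pᵢ.
−0.23·log₂(0.23) = 0.4877
−0.19·log₂(0.19) = 0.4552
−0.17·log₂(0.17) = 0.4346
−0.10·log₂(0.10) = 0.3322
−0.31·log₂(0.31) = 0.5238
Sum ≈ 2.2335 → 2.2335 bits.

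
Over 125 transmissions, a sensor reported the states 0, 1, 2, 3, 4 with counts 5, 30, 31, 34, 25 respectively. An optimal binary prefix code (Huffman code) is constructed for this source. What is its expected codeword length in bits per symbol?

Probabilities are the counts divided by 125.
Repeatedly combine the two least-probable nodes; the expected code length is the sum of the merged weights.
merge 1/25 + 1/5 → 6/25
merge 6/25 + 6/25 → 12/25
merge 31/125 + 34/125 → 13/25
merge 12/25 + 13/25 → 1
L = 6/25 + 12/25 + 13/25 + 1 = 56/25 = 2.24 bits/symbol.

2.24 bits/symbol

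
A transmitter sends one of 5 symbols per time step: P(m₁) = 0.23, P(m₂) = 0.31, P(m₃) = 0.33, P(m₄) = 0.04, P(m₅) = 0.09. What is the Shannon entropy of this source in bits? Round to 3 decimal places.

2.038 bits

H = −Σ pᵢ log₂ pᵢ.
−0.23·log₂(0.23) = 0.4877
−0.31·log₂(0.31) = 0.5238
−0.33·log₂(0.33) = 0.5278
−0.04·log₂(0.04) = 0.1858
−0.09·log₂(0.09) = 0.3127
Sum ≈ 2.0377 → 2.038 bits.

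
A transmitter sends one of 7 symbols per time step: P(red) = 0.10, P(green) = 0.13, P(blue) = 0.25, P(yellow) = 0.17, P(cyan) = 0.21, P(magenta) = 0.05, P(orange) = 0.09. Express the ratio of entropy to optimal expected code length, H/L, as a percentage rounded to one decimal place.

Entropy H = −Σ p log₂ p ≈ 2.6510 bits.
Huffman merges: 1/20+9/100→7/50; 1/10+13/100→23/100; 7/50+17/100→31/100; 21/100+23/100→11/25; 1/4+31/100→14/25; 11/25+14/25→1. L = 67/25 ≈ 2.6800.
Efficiency = H/L = 2.6510/2.6800 = 98.9%.

98.9%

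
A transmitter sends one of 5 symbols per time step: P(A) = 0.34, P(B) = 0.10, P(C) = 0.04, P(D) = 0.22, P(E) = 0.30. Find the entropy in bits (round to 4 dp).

2.0488 bits

H = −Σ pᵢ log₂ pᵢ.
−0.34·log₂(0.34) = 0.5292
−0.10·log₂(0.10) = 0.3322
−0.04·log₂(0.04) = 0.1858
−0.22·log₂(0.22) = 0.4806
−0.30·log₂(0.30) = 0.5211
Sum ≈ 2.0488 → 2.0488 bits.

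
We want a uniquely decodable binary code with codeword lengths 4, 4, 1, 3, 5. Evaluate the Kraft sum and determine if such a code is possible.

With common denominator 2^5 = 32: Σ 2^(−ℓᵢ) = 2/32 + 2/32 + 16/32 + 4/32 + 1/32 = 25/32 = 0.78125.
Kraft's inequality requires Σ ≤ 1; here Σ = 0.78125 ≤ 1, so such a prefix code exists.

0.78125; yes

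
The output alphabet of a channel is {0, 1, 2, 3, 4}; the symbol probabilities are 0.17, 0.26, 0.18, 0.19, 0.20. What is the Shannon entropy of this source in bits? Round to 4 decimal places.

2.3048 bits

H = −Σ pᵢ log₂ pᵢ.
−0.17·log₂(0.17) = 0.4346
−0.26·log₂(0.26) = 0.5053
−0.18·log₂(0.18) = 0.4453
−0.19·log₂(0.19) = 0.4552
−0.20·log₂(0.20) = 0.4644
Sum ≈ 2.3048 → 2.3048 bits.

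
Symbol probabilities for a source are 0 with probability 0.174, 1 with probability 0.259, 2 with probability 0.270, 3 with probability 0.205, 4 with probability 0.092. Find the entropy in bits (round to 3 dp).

2.239 bits

H = −Σ pᵢ log₂ pᵢ.
−0.174·log₂(0.174) = 0.4390
−0.259·log₂(0.259) = 0.5048
−0.270·log₂(0.270) = 0.5100
−0.205·log₂(0.205) = 0.4687
−0.092·log₂(0.092) = 0.3167
Sum ≈ 2.2392 → 2.239 bits.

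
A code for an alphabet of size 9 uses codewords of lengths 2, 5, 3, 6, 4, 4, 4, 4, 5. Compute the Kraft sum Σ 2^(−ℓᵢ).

With common denominator 2^6 = 64: Σ 2^(−ℓᵢ) = 16/64 + 2/64 + 8/64 + 1/64 + 4/64 + 4/64 + 4/64 + 4/64 + 2/64 = 45/64 = 0.703125.

0.703125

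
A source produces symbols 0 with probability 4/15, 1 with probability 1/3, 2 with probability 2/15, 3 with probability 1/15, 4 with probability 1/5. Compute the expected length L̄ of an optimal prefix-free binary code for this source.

Repeatedly combine the two least-probable nodes; the expected code length is the sum of the merged weights.
merge 1/15 + 2/15 → 1/5
merge 1/5 + 1/5 → 2/5
merge 4/15 + 1/3 → 3/5
merge 2/5 + 3/5 → 1
L = 1/5 + 2/5 + 3/5 + 1 = 11/5 = 2.2 bits/symbol.

2.2 bits/symbol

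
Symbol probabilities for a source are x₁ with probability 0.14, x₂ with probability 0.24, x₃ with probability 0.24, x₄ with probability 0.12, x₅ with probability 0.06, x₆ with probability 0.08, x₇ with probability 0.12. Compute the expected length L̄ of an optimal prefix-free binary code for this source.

2.66 bits/symbol

Repeatedly combine the two least-probable nodes; the expected code length is the sum of the merged weights.
merge 3/50 + 2/25 → 7/50
merge 3/25 + 3/25 → 6/25
merge 7/50 + 7/50 → 7/25
merge 6/25 + 6/25 → 12/25
merge 6/25 + 7/25 → 13/25
merge 12/25 + 13/25 → 1
L = 7/50 + 6/25 + 7/25 + 12/25 + 13/25 + 1 = 133/50 = 2.66 bits/symbol.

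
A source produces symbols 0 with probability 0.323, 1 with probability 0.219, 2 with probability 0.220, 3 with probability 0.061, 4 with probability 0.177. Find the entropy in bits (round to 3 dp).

H = −Σ pᵢ log₂ pᵢ.
−0.323·log₂(0.323) = 0.5266
−0.219·log₂(0.219) = 0.4798
−0.220·log₂(0.220) = 0.4806
−0.061·log₂(0.061) = 0.2461
−0.177·log₂(0.177) = 0.4422
Sum ≈ 2.1753 → 2.175 bits.

2.175 bits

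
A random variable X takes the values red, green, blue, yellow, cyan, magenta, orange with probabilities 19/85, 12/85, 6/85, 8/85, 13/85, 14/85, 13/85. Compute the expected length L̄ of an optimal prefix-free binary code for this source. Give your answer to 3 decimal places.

Repeatedly combine the two least-probable nodes; the expected code length is the sum of the merged weights.
merge 6/85 + 8/85 → 14/85
merge 12/85 + 13/85 → 5/17
merge 13/85 + 14/85 → 27/85
merge 14/85 + 19/85 → 33/85
merge 5/17 + 27/85 → 52/85
merge 33/85 + 52/85 → 1
L = 14/85 + 5/17 + 27/85 + 33/85 + 52/85 + 1 = 236/85 ≈ 2.776 bits/symbol.

2.776 bits/symbol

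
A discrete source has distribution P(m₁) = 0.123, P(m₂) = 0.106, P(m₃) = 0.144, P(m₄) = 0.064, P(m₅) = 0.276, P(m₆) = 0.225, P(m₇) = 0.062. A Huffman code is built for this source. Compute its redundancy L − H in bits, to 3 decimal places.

Entropy H = −Σ p log₂ p ≈ 2.6170 bits.
Huffman merges: 31/500+8/125→63/500; 53/500+123/1000→229/1000; 63/500+18/125→27/100; 9/40+229/1000→227/500; 27/100+69/250→273/500; 227/500+273/500→1. L = 21/8 ≈ 2.6250.
L − H = 2.6250 − 2.6170 = 0.008 bits.

0.008 bits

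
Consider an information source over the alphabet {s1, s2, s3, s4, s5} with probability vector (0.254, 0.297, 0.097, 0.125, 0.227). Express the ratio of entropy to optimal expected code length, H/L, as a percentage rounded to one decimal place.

Entropy H = −Σ p log₂ p ≈ 2.2095 bits.
Huffman merges: 97/1000+1/8→111/500; 111/500+227/1000→449/1000; 127/500+297/1000→551/1000; 449/1000+551/1000→1. L = 1111/500 ≈ 2.2220.
Efficiency = H/L = 2.2095/2.2220 = 99.4%.

99.4%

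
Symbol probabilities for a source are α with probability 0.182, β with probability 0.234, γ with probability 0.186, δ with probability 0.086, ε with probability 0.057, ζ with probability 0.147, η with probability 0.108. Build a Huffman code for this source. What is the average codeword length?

Repeatedly combine the two least-probable nodes; the expected code length is the sum of the merged weights.
merge 57/1000 + 43/500 → 143/1000
merge 27/250 + 143/1000 → 251/1000
merge 147/1000 + 91/500 → 329/1000
merge 93/500 + 117/500 → 21/50
merge 251/1000 + 329/1000 → 29/50
merge 21/50 + 29/50 → 1
L = 143/1000 + 251/1000 + 329/1000 + 21/50 + 29/50 + 1 = 2723/1000 = 2.723 bits/symbol.

2.723 bits/symbol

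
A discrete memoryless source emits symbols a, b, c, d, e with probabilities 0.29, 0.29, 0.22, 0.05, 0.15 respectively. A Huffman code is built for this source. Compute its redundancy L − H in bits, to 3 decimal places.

Entropy H = −Σ p log₂ p ≈ 2.1430 bits.
Huffman merges: 1/20+3/20→1/5; 1/5+11/50→21/50; 29/100+29/100→29/50; 21/50+29/50→1. L = 11/5 ≈ 2.2000.
L − H = 2.2000 − 2.1430 = 0.057 bits.

0.057 bits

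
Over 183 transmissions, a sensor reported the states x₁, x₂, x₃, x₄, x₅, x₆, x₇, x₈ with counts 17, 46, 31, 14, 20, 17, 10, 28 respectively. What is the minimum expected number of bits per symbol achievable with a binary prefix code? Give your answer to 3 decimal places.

Probabilities are the counts divided by 183.
Repeatedly combine the two least-probable nodes; the expected code length is the sum of the merged weights.
merge 10/183 + 14/183 → 8/61
merge 17/183 + 17/183 → 34/183
merge 20/183 + 8/61 → 44/183
merge 28/183 + 31/183 → 59/183
merge 34/183 + 44/183 → 26/61
merge 46/183 + 59/183 → 35/61
merge 26/61 + 35/61 → 1
L = 8/61 + 34/183 + 44/183 + 59/183 + 26/61 + 35/61 + 1 = 527/183 ≈ 2.880 bits/symbol.

2.880 bits/symbol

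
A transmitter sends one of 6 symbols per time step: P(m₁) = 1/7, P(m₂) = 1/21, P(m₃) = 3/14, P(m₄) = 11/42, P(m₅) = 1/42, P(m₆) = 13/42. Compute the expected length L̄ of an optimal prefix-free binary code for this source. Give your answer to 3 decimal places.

2.286 bits/symbol

Repeatedly combine the two least-probable nodes; the expected code length is the sum of the merged weights.
merge 1/42 + 1/21 → 1/14
merge 1/14 + 1/7 → 3/14
merge 3/14 + 3/14 → 3/7
merge 11/42 + 13/42 → 4/7
merge 3/7 + 4/7 → 1
L = 1/14 + 3/14 + 3/7 + 4/7 + 1 = 16/7 ≈ 2.286 bits/symbol.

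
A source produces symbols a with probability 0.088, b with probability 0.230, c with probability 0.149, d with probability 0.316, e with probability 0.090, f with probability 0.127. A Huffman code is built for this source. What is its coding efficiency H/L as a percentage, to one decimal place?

98.7%

Entropy H = −Σ p log₂ p ≈ 2.4214 bits.
Huffman merges: 11/125+9/100→89/500; 127/1000+149/1000→69/250; 89/500+23/100→51/125; 69/250+79/250→74/125; 51/125+74/125→1. L = 1227/500 ≈ 2.4540.
Efficiency = H/L = 2.4214/2.4540 = 98.7%.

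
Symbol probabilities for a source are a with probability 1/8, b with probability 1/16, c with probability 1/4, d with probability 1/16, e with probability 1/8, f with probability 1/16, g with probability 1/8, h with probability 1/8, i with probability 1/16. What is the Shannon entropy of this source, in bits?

Each probability is a power of 1/2, so log₂(1/p) is an integer.
H = Σ p·log₂(1/p) = 1/8·3 + 1/16·4 + 1/4·2 + 1/16·4 + 1/8·3 + 1/16·4 + 1/8·3 + 1/8·3 + 1/16·4 = 3 bits.

3 bits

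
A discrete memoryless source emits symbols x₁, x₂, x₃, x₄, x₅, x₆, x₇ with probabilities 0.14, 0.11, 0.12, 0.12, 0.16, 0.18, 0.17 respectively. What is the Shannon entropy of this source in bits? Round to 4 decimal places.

H = −Σ pᵢ log₂ pᵢ.
−0.14·log₂(0.14) = 0.3971
−0.11·log₂(0.11) = 0.3503
−0.12·log₂(0.12) = 0.3671
−0.12·log₂(0.12) = 0.3671
−0.16·log₂(0.16) = 0.4230
−0.18·log₂(0.18) = 0.4453
−0.17·log₂(0.17) = 0.4346
Sum ≈ 2.7844 → 2.7844 bits.

2.7844 bits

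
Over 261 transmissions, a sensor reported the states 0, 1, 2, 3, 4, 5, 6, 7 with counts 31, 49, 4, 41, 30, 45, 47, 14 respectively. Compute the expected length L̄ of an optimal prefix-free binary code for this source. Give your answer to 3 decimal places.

2.881 bits/symbol

Probabilities are the counts divided by 261.
Repeatedly combine the two least-probable nodes; the expected code length is the sum of the merged weights.
merge 4/261 + 14/261 → 2/29
merge 2/29 + 10/87 → 16/87
merge 31/261 + 41/261 → 8/29
merge 5/29 + 47/261 → 92/261
merge 16/87 + 49/261 → 97/261
merge 8/29 + 92/261 → 164/261
merge 97/261 + 164/261 → 1
L = 2/29 + 16/87 + 8/29 + 92/261 + 97/261 + 164/261 + 1 = 752/261 ≈ 2.881 bits/symbol.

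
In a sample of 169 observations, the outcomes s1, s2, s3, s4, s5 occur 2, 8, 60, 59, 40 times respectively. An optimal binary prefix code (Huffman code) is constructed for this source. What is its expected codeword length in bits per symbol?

2 bits/symbol

Probabilities are the counts divided by 169.
Repeatedly combine the two least-probable nodes; the expected code length is the sum of the merged weights.
merge 2/169 + 8/169 → 10/169
merge 10/169 + 40/169 → 50/169
merge 50/169 + 59/169 → 109/169
merge 60/169 + 109/169 → 1
L = 10/169 + 50/169 + 109/169 + 1 = 2 bits/symbol.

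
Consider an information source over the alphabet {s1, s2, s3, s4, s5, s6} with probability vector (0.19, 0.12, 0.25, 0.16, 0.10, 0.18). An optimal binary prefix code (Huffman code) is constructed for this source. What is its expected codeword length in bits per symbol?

Repeatedly combine the two least-probable nodes; the expected code length is the sum of the merged weights.
merge 1/10 + 3/25 → 11/50
merge 4/25 + 9/50 → 17/50
merge 19/100 + 11/50 → 41/100
merge 1/4 + 17/50 → 59/100
merge 41/100 + 59/100 → 1
L = 11/50 + 17/50 + 41/100 + 59/100 + 1 = 64/25 = 2.56 bits/symbol.

2.56 bits/symbol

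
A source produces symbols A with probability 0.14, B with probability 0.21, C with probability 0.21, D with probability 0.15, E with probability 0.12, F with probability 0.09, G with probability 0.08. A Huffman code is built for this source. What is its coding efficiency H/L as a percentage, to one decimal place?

99.1%

Entropy H = −Σ p log₂ p ≈ 2.7245 bits.
Huffman merges: 2/25+9/100→17/100; 3/25+7/50→13/50; 3/20+17/100→8/25; 21/100+21/100→21/50; 13/50+8/25→29/50; 21/50+29/50→1. L = 11/4 ≈ 2.7500.
Efficiency = H/L = 2.7245/2.7500 = 99.1%.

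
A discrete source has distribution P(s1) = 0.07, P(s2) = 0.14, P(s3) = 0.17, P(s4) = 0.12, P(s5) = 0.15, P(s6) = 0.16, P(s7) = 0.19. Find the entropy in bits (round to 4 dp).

2.7561 bits

H = −Σ pᵢ log₂ pᵢ.
−0.07·log₂(0.07) = 0.2686
−0.14·log₂(0.14) = 0.3971
−0.17·log₂(0.17) = 0.4346
−0.12·log₂(0.12) = 0.3671
−0.15·log₂(0.15) = 0.4105
−0.16·log₂(0.16) = 0.4230
−0.19·log₂(0.19) = 0.4552
Sum ≈ 2.7561 → 2.7561 bits.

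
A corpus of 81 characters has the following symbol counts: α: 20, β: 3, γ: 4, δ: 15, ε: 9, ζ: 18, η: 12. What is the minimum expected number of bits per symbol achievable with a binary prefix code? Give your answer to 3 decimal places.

Probabilities are the counts divided by 81.
Repeatedly combine the two least-probable nodes; the expected code length is the sum of the merged weights.
merge 1/27 + 4/81 → 7/81
merge 7/81 + 1/9 → 16/81
merge 4/27 + 5/27 → 1/3
merge 16/81 + 2/9 → 34/81
merge 20/81 + 1/3 → 47/81
merge 34/81 + 47/81 → 1
L = 7/81 + 16/81 + 1/3 + 34/81 + 47/81 + 1 = 212/81 ≈ 2.617 bits/symbol.

2.617 bits/symbol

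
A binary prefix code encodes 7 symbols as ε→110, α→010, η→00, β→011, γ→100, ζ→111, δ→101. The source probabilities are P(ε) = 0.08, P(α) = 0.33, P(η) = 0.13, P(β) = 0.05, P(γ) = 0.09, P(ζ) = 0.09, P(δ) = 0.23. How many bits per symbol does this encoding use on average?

2.87 bits/symbol

L̄ = Σ pᵢ·ℓᵢ = 0.08·3 + 0.33·3 + 0.13·2 + 0.05·3 + 0.09·3 + 0.09·3 + 0.23·3 = 2.87 bits/symbol.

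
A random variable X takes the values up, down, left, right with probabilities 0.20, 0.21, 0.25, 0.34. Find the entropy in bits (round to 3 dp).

1.966 bits

H = −Σ pᵢ log₂ pᵢ.
−0.20·log₂(0.20) = 0.4644
−0.21·log₂(0.21) = 0.4728
−0.25·log₂(0.25) = 0.5000
−0.34·log₂(0.34) = 0.5292
Sum ≈ 1.9664 → 1.966 bits.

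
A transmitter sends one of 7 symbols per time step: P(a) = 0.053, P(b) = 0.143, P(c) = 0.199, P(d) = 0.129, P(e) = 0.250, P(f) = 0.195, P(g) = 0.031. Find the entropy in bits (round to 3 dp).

H = −Σ pᵢ log₂ pᵢ.
−0.053·log₂(0.053) = 0.2246
−0.143·log₂(0.143) = 0.4012
−0.199·log₂(0.199) = 0.4635
−0.129·log₂(0.129) = 0.3811
−0.250·log₂(0.250) = 0.5000
−0.195·log₂(0.195) = 0.4599
−0.031·log₂(0.031) = 0.1554
Sum ≈ 2.5858 → 2.586 bits.

2.586 bits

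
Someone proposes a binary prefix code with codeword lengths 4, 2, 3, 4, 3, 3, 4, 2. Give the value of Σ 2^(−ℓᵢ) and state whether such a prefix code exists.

1.0625; no

With common denominator 2^4 = 16: Σ 2^(−ℓᵢ) = 1/16 + 4/16 + 2/16 + 1/16 + 2/16 + 2/16 + 1/16 + 4/16 = 17/16 = 1.0625.
Kraft's inequality requires Σ ≤ 1; here Σ = 1.0625 > 1, so no such prefix code exists.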